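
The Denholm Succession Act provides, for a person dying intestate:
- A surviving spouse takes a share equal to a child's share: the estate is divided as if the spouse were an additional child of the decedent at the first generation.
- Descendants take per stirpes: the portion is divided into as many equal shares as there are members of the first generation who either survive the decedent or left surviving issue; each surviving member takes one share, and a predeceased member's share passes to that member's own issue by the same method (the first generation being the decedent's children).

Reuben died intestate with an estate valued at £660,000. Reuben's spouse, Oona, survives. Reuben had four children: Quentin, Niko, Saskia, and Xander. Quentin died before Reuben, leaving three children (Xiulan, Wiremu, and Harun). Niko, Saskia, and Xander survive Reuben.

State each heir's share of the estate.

The spouse counts as an additional share at the children's level, so there are 5 primary shares of £132,000. Oona takes one such share (£132,000).
The children's combined portion (£528,000) is divided into 4 shares of £132,000: Niko, Saskia, and Xander each take £132,000; Quentin's £132,000 share passes to Quentin's issue.
Quentin's share (£132,000) is divided into 3 shares of £44,000: Xiulan, Wiremu, and Harun each take £44,000.

Oona: £132,000; Xiulan: £44,000; Wiremu: £44,000; Harun: £44,000; Niko: £132,000; Saskia: £132,000; Xander: £132,000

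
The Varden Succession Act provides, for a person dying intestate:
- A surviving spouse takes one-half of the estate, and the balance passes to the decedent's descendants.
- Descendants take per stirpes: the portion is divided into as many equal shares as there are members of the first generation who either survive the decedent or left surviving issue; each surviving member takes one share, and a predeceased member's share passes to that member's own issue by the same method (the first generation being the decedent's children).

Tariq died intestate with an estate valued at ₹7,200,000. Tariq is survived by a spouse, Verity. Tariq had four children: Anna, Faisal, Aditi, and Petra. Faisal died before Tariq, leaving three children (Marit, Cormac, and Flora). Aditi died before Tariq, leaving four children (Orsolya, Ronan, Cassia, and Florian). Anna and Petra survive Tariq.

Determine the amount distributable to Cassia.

Cassia receives ₹225,000.

Verity takes one-half of ₹7,200,000 = ₹3,600,000. The remaining ₹3,600,000 passes to the descendants.
The descendants' portion (₹3,600,000) is divided into 4 shares of ₹900,000: Anna and Petra each take ₹900,000; Faisal's ₹900,000 share passes to Faisal's issue; Aditi's ₹900,000 share passes to Aditi's issue.
Faisal's share (₹900,000) is divided into 3 shares of ₹300,000: Marit, Cormac, and Flora each take ₹300,000.
Aditi's share (₹900,000) is divided into 4 shares of ₹225,000: Orsolya, Ronan, Cassia, and Florian each take ₹225,000.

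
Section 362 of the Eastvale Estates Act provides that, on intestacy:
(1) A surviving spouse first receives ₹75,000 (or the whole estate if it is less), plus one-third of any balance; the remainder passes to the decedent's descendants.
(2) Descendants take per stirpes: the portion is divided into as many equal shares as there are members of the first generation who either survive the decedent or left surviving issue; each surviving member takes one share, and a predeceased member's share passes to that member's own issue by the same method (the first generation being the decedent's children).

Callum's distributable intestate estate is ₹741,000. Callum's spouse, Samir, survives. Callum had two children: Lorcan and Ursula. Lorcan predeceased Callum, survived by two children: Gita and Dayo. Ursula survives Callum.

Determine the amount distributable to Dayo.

Samir first takes ₹75,000, leaving a balance of ₹666,000. Samir then takes one-third of the balance (₹222,000), for a total of ₹297,000. The remaining ₹444,000 passes to the descendants.
The descendants' portion (₹444,000) is divided into 2 shares of ₹222,000: Ursula takes ₹222,000; Lorcan's ₹222,000 share passes to Lorcan's issue.
Lorcan's share (₹222,000) is divided into 2 shares of ₹111,000: Gita and Dayo each take ₹111,000.

Dayo receives ₹111,000.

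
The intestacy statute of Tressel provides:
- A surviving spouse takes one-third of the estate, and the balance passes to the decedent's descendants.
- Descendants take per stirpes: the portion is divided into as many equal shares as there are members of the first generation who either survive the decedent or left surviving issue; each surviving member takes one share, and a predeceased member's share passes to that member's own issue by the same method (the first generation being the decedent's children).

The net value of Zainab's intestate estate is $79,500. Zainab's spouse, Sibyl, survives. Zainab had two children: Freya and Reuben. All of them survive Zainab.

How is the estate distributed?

Sibyl takes one-third of $79,500 = $26,500. The remaining $53,000 passes to the descendants.
The descendants' portion ($53,000) is divided into 2 shares of $26,500: Freya and Reuben each take $26,500.

Sibyl: $26,500; Freya: $26,500; Reuben: $26,500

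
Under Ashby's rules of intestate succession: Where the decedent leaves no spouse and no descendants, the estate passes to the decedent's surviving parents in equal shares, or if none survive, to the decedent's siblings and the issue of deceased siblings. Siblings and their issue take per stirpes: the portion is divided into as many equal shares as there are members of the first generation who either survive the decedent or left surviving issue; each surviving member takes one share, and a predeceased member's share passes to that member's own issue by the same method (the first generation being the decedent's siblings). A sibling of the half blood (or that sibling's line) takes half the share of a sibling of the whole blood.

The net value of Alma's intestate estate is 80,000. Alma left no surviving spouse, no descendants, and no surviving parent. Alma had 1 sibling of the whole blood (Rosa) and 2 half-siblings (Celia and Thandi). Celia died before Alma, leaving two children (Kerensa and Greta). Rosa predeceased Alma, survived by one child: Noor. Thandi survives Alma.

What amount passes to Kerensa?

Kerensa receives 10,000.

The entire 80,000 passes to the siblings and their issue.
Counting each half-blood sibling's line as half a unit, there are 2 units in 80,000, so one unit is 40,000. Whole-blood lines (Rosa) take 40,000 each; half-blood lines (Celia and Thandi) take 20,000 each.
Celia's share (20,000) is divided into 2 shares of 10,000: Kerensa and Greta each take 10,000.
Rosa's share (40,000) passes entirely to Noor.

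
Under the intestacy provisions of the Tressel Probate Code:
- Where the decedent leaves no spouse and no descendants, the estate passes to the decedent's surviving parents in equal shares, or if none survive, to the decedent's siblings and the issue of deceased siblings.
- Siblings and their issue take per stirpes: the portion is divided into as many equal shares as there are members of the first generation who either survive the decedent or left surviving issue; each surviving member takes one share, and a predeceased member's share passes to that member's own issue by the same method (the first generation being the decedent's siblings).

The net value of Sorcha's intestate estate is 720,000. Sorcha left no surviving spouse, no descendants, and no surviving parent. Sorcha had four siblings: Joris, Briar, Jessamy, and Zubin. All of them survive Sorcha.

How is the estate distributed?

The entire 720,000 passes to the siblings and their issue.
That amount (720,000) is divided into 4 shares of 180,000: Joris, Briar, Jessamy, and Zubin each take 180,000.

Joris: 180,000; Briar: 180,000; Jessamy: 180,000; Zubin: 180,000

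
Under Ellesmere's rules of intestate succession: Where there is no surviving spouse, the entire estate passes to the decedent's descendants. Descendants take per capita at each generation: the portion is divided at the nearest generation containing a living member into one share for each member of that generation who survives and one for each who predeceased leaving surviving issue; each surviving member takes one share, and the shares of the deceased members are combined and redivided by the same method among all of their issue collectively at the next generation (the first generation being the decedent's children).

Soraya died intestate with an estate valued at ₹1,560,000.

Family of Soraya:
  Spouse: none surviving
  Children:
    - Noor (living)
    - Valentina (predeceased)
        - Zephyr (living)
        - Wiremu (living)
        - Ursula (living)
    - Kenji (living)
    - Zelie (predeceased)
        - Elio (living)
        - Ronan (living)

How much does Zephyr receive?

The entire ₹1,560,000 passes to the descendants.
That amount (₹1,560,000) is divided at the children's generation into 4 shares of ₹390,000. Noor and Kenji each take ₹390,000. The 2 shares of the deceased (Valentina and Zelie) are combined into a pool of ₹780,000.
That pool (₹780,000) is divided at the grandchildren's generation equally among Zephyr, Wiremu, Ursula, Elio, and Ronan: ₹156,000 each.

Zephyr receives ₹156,000.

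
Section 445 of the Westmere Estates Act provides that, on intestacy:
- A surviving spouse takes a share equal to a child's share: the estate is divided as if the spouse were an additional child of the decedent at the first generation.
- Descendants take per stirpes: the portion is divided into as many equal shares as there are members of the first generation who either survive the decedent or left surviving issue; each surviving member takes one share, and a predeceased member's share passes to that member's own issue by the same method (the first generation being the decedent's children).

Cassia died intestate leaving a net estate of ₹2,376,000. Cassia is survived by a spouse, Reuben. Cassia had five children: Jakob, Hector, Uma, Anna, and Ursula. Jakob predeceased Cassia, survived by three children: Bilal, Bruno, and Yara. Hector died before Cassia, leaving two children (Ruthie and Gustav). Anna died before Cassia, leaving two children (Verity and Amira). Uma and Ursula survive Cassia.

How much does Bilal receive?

Bilal receives ₹132,000.

The spouse counts as an additional share at the children's level, so there are 6 primary shares of ₹396,000. Reuben takes one such share (₹396,000).
The children's combined portion (₹1,980,000) is divided into 5 shares of ₹396,000: Uma and Ursula each take ₹396,000; Jakob's ₹396,000 share passes to Jakob's issue; Hector's ₹396,000 share passes to Hector's issue; Anna's ₹396,000 share passes to Anna's issue.
Jakob's share (₹396,000) is divided into 3 shares of ₹132,000: Bilal, Bruno, and Yara each take ₹132,000.
Hector's share (₹396,000) is divided into 2 shares of ₹198,000: Ruthie and Gustav each take ₹198,000.
Anna's share (₹396,000) is divided into 2 shares of ₹198,000: Verity and Amira each take ₹198,000.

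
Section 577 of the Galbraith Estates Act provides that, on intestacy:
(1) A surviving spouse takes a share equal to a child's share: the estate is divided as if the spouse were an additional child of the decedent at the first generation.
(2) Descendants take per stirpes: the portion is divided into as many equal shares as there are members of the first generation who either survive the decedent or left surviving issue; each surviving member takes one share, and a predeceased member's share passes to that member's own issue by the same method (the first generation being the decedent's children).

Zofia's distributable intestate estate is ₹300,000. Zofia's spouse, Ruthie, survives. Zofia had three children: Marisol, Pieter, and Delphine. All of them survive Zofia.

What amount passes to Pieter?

Pieter receives ₹75,000.

The spouse counts as an additional share at the children's level, so there are 4 primary shares of ₹75,000. Ruthie takes one such share (₹75,000).
The children's combined portion (₹225,000) is divided into 3 shares of ₹75,000: Marisol, Pieter, and Delphine each take ₹75,000.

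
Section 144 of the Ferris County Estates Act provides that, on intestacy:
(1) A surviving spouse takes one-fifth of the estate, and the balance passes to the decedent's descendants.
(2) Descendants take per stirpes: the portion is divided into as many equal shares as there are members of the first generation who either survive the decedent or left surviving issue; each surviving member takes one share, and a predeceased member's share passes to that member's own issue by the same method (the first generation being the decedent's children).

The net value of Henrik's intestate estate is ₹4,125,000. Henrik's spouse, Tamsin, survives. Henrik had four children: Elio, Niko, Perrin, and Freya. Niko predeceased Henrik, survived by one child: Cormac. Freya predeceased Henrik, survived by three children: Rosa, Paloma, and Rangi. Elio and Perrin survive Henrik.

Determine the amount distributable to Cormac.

Cormac receives ₹825,000.

Tamsin takes one-fifth of ₹4,125,000 = ₹825,000. The remaining ₹3,300,000 passes to the descendants.
The descendants' portion (₹3,300,000) is divided into 4 shares of ₹825,000: Elio and Perrin each take ₹825,000; Niko's ₹825,000 share passes to Niko's issue; Freya's ₹825,000 share passes to Freya's issue.
Niko's share (₹825,000) passes entirely to Cormac.
Freya's share (₹825,000) is divided into 3 shares of ₹275,000: Rosa, Paloma, and Rangi each take ₹275,000.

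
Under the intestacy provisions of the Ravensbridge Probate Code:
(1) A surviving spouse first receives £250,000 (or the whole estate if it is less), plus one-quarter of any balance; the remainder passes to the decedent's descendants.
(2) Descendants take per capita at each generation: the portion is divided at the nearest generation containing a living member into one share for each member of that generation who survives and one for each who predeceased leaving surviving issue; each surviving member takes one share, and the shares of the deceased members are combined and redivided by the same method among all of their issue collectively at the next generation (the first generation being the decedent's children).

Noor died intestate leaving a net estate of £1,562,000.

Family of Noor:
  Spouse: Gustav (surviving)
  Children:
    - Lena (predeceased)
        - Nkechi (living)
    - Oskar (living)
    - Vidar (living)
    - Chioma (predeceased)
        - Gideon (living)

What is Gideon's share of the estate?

Gustav first takes £250,000, leaving a balance of £1,312,000. Gustav then takes one-quarter of the balance (£328,000), for a total of £578,000. The remaining £984,000 passes to the descendants.
The descendants' portion (£984,000) is divided at the children's generation into 4 shares of £246,000. Oskar and Vidar each take £246,000. The 2 shares of the deceased (Lena and Chioma) are combined into a pool of £492,000.
That pool (£492,000) is divided at the grandchildren's generation equally among Nkechi and Gideon: £246,000 each.

Gideon receives £246,000.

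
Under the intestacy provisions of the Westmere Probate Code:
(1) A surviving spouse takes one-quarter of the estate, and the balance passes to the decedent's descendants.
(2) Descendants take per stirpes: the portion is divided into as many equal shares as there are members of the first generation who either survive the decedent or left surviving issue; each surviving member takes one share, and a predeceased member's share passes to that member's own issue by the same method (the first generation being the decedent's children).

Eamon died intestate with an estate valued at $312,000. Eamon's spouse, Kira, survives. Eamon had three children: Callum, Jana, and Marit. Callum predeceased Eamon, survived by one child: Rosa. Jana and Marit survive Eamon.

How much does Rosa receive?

Kira takes one-quarter of $312,000 = $78,000. The remaining $234,000 passes to the descendants.
The descendants' portion ($234,000) is divided into 3 shares of $78,000: Jana and Marit each take $78,000; Callum's $78,000 share passes to Callum's issue.
Callum's share ($78,000) passes entirely to Rosa.

Rosa receives $78,000.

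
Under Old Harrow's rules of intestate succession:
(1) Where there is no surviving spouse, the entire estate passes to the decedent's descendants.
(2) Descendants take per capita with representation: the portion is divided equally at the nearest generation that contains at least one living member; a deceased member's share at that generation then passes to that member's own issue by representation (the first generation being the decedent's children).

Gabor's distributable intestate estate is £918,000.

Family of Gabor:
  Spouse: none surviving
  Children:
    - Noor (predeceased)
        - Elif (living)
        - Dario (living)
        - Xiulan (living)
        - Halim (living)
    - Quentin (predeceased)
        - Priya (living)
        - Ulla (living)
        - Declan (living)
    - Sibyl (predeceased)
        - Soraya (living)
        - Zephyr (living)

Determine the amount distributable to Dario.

Dario receives £102,000.

The entire £918,000 passes to the descendants.
No child survives, so the initial division is made at the grandchildren's generation.
That amount (£918,000) is divided into 9 shares of £102,000: Elif, Dario, Xiulan, Halim, Priya, Ulla, Declan, Soraya, and Zephyr each take £102,000.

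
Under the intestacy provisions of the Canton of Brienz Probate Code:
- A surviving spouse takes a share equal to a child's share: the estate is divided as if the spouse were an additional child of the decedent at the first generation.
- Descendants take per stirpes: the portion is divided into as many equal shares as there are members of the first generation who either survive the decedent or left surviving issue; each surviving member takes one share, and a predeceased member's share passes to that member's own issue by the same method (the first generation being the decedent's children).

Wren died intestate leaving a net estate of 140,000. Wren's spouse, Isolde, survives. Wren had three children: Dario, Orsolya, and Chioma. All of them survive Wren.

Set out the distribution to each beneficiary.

The spouse counts as an additional share at the children's level, so there are 4 primary shares of 35,000. Isolde takes one such share (35,000).
The children's combined portion (105,000) is divided into 3 shares of 35,000: Dario, Orsolya, and Chioma each take 35,000.

Isolde: 35,000; Dario: 35,000; Orsolya: 35,000; Chioma: 35,000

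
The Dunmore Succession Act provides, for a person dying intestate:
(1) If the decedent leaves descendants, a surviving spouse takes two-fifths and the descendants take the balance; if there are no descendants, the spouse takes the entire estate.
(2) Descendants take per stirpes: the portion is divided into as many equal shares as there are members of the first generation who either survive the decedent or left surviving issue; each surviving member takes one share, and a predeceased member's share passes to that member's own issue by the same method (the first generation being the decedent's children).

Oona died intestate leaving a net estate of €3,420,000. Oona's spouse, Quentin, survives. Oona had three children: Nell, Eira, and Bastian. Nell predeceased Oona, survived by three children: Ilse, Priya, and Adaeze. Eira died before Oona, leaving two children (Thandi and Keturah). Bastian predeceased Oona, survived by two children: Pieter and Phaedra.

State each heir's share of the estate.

Quentin: €1,368,000; Ilse: €228,000; Priya: €228,000; Adaeze: €228,000; Thandi: €342,000; Keturah: €342,000; Pieter: €342,000; Phaedra: €342,000

Quentin takes two-fifths of €3,420,000 = €1,368,000. The remaining €2,052,000 passes to the descendants.
The descendants' portion (€2,052,000) is divided into 3 shares of €684,000: Nell's €684,000 share passes to Nell's issue; Eira's €684,000 share passes to Eira's issue; Bastian's €684,000 share passes to Bastian's issue.
Nell's share (€684,000) is divided into 3 shares of €228,000: Ilse, Priya, and Adaeze each take €228,000.
Eira's share (€684,000) is divided into 2 shares of €342,000: Thandi and Keturah each take €342,000.
Bastian's share (€684,000) is divided into 2 shares of €342,000: Pieter and Phaedra each take €342,000.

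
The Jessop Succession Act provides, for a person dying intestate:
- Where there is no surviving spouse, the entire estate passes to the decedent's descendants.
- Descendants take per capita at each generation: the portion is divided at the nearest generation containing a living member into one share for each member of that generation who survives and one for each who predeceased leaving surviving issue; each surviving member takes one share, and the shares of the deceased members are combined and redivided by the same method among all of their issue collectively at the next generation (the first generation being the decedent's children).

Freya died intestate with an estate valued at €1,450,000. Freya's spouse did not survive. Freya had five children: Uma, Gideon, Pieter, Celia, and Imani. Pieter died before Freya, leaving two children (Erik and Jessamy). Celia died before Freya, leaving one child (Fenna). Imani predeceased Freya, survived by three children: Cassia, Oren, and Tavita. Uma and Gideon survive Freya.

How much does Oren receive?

The entire €1,450,000 passes to the descendants.
That amount (€1,450,000) is divided at the children's generation into 5 shares of €290,000. Uma and Gideon each take €290,000. The 3 shares of the deceased (Pieter, Celia, and Imani) are combined into a pool of €870,000.
That pool (€870,000) is divided at the grandchildren's generation equally among Erik, Jessamy, Fenna, Cassia, Oren, and Tavita: €145,000 each.

Oren receives €145,000.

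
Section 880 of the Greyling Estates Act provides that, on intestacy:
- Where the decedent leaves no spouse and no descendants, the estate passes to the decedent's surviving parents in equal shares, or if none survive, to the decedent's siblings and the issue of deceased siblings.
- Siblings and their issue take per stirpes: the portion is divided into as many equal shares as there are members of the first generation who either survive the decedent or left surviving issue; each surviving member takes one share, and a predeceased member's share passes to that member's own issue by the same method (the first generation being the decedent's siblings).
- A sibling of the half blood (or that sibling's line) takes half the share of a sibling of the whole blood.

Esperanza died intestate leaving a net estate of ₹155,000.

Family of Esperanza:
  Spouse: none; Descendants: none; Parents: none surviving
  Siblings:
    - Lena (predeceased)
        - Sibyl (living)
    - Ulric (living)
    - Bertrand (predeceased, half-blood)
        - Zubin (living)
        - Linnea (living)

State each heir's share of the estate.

The entire ₹155,000 passes to the siblings and their issue.
Counting each half-blood sibling's line as half a unit, there are 5/2 units in ₹155,000, so one unit is ₹62,000. Whole-blood lines (Lena and Ulric) take ₹62,000 each; half-blood lines (Bertrand) take ₹31,000 each.
Lena's share (₹62,000) passes entirely to Sibyl.
Bertrand's share (₹31,000) is divided into 2 shares of ₹15,500: Zubin and Linnea each take ₹15,500.

Sibyl: ₹62,000; Ulric: ₹62,000; Zubin: ₹15,500; Linnea: ₹15,500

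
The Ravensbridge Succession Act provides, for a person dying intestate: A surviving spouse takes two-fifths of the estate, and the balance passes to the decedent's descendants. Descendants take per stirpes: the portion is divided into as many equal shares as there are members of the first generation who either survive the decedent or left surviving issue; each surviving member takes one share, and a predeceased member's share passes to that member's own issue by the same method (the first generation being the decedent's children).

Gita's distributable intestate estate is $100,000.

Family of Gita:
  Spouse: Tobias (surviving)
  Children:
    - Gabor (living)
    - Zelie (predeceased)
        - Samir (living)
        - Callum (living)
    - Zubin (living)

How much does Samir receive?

Tobias takes two-fifths of $100,000 = $40,000. The remaining $60,000 passes to the descendants.
The descendants' portion ($60,000) is divided into 3 shares of $20,000: Gabor and Zubin each take $20,000; Zelie's $20,000 share passes to Zelie's issue.
Zelie's share ($20,000) is divided into 2 shares of $10,000: Samir and Callum each take $10,000.

Samir receives $10,000.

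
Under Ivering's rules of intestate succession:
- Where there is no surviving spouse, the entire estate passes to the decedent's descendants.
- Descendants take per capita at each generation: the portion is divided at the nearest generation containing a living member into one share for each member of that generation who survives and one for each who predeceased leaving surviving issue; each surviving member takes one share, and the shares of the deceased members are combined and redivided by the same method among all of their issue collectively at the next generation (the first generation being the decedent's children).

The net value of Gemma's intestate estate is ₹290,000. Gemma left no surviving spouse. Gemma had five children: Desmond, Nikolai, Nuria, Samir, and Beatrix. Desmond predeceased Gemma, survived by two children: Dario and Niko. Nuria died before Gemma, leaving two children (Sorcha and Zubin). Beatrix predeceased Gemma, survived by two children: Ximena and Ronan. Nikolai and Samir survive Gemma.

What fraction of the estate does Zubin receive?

The entire ₹290,000 passes to the descendants.
That amount (₹290,000) is divided at the children's generation into 5 shares of ₹58,000. Nikolai and Samir each take ₹58,000. The 3 shares of the deceased (Desmond, Nuria, and Beatrix) are combined into a pool of ₹174,000.
That pool (₹174,000) is divided at the grandchildren's generation equally among Dario, Niko, Sorcha, Zubin, Ximena, and Ronan: ₹29,000 each.

Zubin receives 1/10 of the estate.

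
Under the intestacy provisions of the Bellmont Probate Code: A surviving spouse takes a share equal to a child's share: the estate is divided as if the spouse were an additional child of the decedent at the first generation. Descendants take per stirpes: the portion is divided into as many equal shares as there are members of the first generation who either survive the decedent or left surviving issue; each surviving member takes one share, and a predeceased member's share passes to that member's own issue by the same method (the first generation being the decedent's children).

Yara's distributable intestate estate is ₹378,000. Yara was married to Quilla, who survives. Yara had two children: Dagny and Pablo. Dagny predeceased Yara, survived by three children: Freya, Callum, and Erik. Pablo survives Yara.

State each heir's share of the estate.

Quilla: ₹126,000; Freya: ₹42,000; Callum: ₹42,000; Erik: ₹42,000; Pablo: ₹126,000

The spouse counts as an additional share at the children's level, so there are 3 primary shares of ₹126,000. Quilla takes one such share (₹126,000).
The children's combined portion (₹252,000) is divided into 2 shares of ₹126,000: Pablo takes ₹126,000; Dagny's ₹126,000 share passes to Dagny's issue.
Dagny's share (₹126,000) is divided into 3 shares of ₹42,000: Freya, Callum, and Erik each take ₹42,000.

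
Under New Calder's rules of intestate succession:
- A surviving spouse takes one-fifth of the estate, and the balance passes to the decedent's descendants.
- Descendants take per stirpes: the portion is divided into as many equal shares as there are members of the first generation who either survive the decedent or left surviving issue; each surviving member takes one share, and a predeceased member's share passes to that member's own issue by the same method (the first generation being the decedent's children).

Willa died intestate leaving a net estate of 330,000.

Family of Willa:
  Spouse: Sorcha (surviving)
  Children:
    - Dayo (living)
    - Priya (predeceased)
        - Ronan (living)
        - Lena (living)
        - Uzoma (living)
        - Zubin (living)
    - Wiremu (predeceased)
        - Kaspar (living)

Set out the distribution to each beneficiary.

Sorcha: 66,000; Dayo: 88,000; Ronan: 22,000; Lena: 22,000; Uzoma: 22,000; Zubin: 22,000; Kaspar: 88,000

Sorcha takes one-fifth of 330,000 = 66,000. The remaining 264,000 passes to the descendants.
The descendants' portion (264,000) is divided into 3 shares of 88,000: Dayo takes 88,000; Priya's 88,000 share passes to Priya's issue; Wiremu's 88,000 share passes to Wiremu's issue.
Priya's share (88,000) is divided into 4 shares of 22,000: Ronan, Lena, Uzoma, and Zubin each take 22,000.
Wiremu's share (88,000) passes entirely to Kaspar.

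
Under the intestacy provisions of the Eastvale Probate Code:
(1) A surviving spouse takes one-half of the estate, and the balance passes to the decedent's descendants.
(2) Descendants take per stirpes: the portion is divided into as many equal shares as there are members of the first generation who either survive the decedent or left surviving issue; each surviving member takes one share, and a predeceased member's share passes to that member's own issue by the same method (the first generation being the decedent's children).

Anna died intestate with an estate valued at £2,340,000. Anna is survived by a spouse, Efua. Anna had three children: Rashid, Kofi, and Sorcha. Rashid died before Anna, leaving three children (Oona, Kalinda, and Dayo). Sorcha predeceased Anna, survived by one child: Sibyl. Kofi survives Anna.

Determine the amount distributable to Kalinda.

Efua takes one-half of £2,340,000 = £1,170,000. The remaining £1,170,000 passes to the descendants.
The descendants' portion (£1,170,000) is divided into 3 shares of £390,000: Kofi takes £390,000; Rashid's £390,000 share passes to Rashid's issue; Sorcha's £390,000 share passes to Sorcha's issue.
Rashid's share (£390,000) is divided into 3 shares of £130,000: Oona, Kalinda, and Dayo each take £130,000.
Sorcha's share (£390,000) passes entirely to Sibyl.

Kalinda receives £130,000.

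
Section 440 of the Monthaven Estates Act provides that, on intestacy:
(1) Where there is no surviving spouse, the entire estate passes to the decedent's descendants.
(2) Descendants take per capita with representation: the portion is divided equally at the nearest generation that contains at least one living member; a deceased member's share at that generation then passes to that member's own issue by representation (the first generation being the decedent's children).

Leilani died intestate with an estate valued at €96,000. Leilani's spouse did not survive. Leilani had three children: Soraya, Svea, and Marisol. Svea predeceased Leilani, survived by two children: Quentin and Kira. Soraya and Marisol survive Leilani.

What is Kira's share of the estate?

The entire €96,000 passes to the descendants.
That amount (€96,000) is divided into 3 shares of €32,000: Soraya and Marisol each take €32,000; Svea's €32,000 share passes to Svea's issue.
Svea's share (€32,000) is divided into 2 shares of €16,000: Quentin and Kira each take €16,000.

Kira receives €16,000.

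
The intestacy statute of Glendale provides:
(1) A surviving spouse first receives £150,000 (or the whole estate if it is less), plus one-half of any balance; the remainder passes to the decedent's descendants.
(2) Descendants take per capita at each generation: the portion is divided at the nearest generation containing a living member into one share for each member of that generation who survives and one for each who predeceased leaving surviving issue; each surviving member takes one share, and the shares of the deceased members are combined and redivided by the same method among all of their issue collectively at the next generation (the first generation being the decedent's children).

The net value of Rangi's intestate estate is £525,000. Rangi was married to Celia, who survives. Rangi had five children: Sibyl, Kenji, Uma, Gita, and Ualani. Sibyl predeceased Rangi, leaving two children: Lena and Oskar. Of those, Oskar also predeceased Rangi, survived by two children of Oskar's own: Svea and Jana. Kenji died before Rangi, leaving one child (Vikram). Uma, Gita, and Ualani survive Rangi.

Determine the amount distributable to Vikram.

Vikram receives £25,000.

Celia first takes £150,000, leaving a balance of £375,000. Celia then takes one-half of the balance (£187,500), for a total of £337,500. The remaining £187,500 passes to the descendants.
The descendants' portion (£187,500) is divided at the children's generation into 5 shares of £37,500. Uma, Gita, and Ualani each take £37,500. The 2 shares of the deceased (Sibyl and Kenji) are combined into a pool of £75,000.
That pool (£75,000) is divided at the grandchildren's generation into 3 shares of £25,000. Lena and Vikram each take £25,000. The remaining share for the deceased Oskar (£25,000) is carried to the next generation.
That pool (£25,000) is divided at the great-grandchildren's generation equally among Svea and Jana: £12,500 each.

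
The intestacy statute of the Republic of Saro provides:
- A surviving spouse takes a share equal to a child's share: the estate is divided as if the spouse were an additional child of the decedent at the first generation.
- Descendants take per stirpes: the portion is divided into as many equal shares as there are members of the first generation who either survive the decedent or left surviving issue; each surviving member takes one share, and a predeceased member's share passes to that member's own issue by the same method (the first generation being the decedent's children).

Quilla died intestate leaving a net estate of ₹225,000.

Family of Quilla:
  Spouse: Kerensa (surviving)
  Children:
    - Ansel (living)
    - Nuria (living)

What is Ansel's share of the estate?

The spouse counts as an additional share at the children's level, so there are 3 primary shares of ₹75,000. Kerensa takes one such share (₹75,000).
The children's combined portion (₹150,000) is divided into 2 shares of ₹75,000: Ansel and Nuria each take ₹75,000.

Ansel receives ₹75,000.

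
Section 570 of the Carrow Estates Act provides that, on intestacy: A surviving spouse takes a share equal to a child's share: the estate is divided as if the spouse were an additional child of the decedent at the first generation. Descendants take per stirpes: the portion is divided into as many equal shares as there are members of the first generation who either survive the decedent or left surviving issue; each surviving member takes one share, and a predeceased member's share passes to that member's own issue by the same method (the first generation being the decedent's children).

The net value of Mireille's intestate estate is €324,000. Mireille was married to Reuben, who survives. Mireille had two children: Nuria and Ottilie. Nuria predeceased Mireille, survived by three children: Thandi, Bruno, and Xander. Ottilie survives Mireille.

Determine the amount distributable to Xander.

The spouse counts as an additional share at the children's level, so there are 3 primary shares of €108,000. Reuben takes one such share (€108,000).
The children's combined portion (€216,000) is divided into 2 shares of €108,000: Ottilie takes €108,000; Nuria's €108,000 share passes to Nuria's issue.
Nuria's share (€108,000) is divided into 3 shares of €36,000: Thandi, Bruno, and Xander each take €36,000.

Xander receives €36,000.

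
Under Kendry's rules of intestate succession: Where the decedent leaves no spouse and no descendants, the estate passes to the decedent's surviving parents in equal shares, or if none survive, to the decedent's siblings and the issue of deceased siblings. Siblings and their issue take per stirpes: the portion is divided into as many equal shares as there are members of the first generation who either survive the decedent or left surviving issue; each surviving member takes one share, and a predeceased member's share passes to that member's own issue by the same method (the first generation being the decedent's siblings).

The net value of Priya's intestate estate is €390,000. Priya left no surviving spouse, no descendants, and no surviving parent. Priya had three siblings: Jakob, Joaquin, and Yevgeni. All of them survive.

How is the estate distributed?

The entire €390,000 passes to the siblings and their issue.
That amount (€390,000) is divided into 3 shares of €130,000: Jakob, Joaquin, and Yevgeni each take €130,000.

Jakob: €130,000; Joaquin: €130,000; Yevgeni: €130,000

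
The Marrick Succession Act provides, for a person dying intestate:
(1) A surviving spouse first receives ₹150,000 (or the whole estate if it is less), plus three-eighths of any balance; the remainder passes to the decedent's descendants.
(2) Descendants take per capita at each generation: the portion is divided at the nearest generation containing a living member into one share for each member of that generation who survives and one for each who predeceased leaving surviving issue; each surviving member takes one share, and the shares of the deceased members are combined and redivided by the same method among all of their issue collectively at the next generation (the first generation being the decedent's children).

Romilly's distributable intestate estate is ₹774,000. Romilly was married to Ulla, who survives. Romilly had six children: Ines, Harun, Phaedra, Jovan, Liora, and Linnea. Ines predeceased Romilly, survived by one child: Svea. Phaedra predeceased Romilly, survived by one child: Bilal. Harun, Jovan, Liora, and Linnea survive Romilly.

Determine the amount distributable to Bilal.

Ulla first takes ₹150,000, leaving a balance of ₹624,000. Ulla then takes three-eighths of the balance (₹234,000), for a total of ₹384,000. The remaining ₹390,000 passes to the descendants.
The descendants' portion (₹390,000) is divided at the children's generation into 6 shares of ₹65,000. Harun, Jovan, Liora, and Linnea each take ₹65,000. The 2 shares of the deceased (Ines and Phaedra) are combined into a pool of ₹130,000.
That pool (₹130,000) is divided at the grandchildren's generation equally among Svea and Bilal: ₹65,000 each.

Bilal receives ₹65,000.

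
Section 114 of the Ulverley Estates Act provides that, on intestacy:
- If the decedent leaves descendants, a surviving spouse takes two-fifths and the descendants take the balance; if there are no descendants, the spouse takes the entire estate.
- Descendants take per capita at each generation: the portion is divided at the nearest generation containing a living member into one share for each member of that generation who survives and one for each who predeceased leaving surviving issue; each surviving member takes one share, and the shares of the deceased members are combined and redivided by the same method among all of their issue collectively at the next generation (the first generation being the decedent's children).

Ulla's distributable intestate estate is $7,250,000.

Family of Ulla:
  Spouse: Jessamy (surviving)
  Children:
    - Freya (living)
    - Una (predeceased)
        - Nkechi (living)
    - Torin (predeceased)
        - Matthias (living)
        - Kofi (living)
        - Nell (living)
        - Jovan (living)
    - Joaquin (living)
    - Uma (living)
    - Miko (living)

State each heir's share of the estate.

Jessamy takes two-fifths of $7,250,000 = $2,900,000. The remaining $4,350,000 passes to the descendants.
The descendants' portion ($4,350,000) is divided at the children's generation into 6 shares of $725,000. Freya, Joaquin, Uma, and Miko each take $725,000. The 2 shares of the deceased (Una and Torin) are combined into a pool of $1,450,000.
That pool ($1,450,000) is divided at the grandchildren's generation equally among Nkechi, Matthias, Kofi, Nell, and Jovan: $290,000 each.

Jessamy: $2,900,000; Freya: $725,000; Nkechi: $290,000; Matthias: $290,000; Kofi: $290,000; Nell: $290,000; Jovan: $290,000; Joaquin: $725,000; Uma: $725,000; Miko: $725,000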